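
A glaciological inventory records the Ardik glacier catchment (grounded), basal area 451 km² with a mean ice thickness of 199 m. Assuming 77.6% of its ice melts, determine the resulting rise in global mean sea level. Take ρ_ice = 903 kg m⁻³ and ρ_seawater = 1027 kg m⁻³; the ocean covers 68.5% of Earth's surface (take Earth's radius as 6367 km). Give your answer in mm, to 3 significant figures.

Ardik: ice volume = 451 km² × 199 m = 89.75 km³; 0.776 × 89.75 × (903/1027) = 61.24 km³ of water.
Spread over 3.49×10^14 m² of ocean, Δh = 6.124×10^10 / 3.49×10^14 = 1.75×10^-4 m = 0.175 mm.

≈ 0.175 mm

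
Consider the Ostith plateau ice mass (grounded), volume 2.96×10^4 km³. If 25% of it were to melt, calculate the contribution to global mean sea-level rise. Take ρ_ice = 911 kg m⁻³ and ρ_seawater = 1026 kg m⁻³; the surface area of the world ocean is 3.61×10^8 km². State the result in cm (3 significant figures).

Ostith: 0.25 × 2.96×10^4 km³ × (911/1026) = 6571 km³ of water.
Spread over 3.61×10^14 m² of ocean, Δh = 6.571×10^12 / 3.61×10^14 = 0.0182 m = 1.82 cm.

≈ 1.82 cm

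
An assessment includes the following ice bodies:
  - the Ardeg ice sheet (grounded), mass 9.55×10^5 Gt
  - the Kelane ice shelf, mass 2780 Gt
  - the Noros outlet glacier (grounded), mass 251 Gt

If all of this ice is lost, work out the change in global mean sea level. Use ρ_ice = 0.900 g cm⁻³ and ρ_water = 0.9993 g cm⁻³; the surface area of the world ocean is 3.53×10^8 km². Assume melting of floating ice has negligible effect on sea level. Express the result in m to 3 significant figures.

≈ 2.71 m

Ardeg: 9.55×10^5 Gt = 9.550×10^17 kg; dividing by ρ_w = 0.9993 g cm⁻³ = 999.3 kg m⁻³ gives 9.557×10^14 m³ of water.
The Kelane ice shelf is floating and already displaces its own weight of water, so its melt adds essentially nothing to sea level.
Noros: 251 Gt = 2.510×10^14 kg; dividing by ρ_w = 999.3 kg m⁻³ gives 2.512×10^11 m³ of water.
Total added water ≈ 9.559×10^14 m³ over 3.53×10^14 m² → Δh = 2.71 m.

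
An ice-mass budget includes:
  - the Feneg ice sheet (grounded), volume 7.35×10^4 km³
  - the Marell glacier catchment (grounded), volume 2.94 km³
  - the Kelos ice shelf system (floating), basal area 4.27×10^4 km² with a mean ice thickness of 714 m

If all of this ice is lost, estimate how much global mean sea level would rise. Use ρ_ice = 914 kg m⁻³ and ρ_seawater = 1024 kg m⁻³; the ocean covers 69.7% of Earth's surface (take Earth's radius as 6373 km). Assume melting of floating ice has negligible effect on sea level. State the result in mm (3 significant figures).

Feneg: 7.35×10^4 km³ × (914/1024) = 6.560×10^4 km³ of water.
Marell: 2.94 km³ × (914/1024) = 2.624 km³ of water.
The Kelos ice shelf system is floating and already displaces its own weight of water, so its melt adds essentially nothing to sea level.
Total added water ≈ 6.561×10^13 m³ over 3.56×10^14 m² → Δh = 0.184 m = 184 mm.

≈ 184 mm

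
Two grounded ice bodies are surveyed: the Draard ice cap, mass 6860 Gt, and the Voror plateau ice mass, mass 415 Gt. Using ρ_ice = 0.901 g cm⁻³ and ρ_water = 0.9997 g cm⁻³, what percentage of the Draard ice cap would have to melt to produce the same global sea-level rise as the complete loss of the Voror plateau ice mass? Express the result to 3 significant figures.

≈ 6.05 %

Equal sea-level rise means equal mass of meltwater, i.e. equal mass of ice lost.
Ice mass of Voror: 4.150×10^14 kg; ice mass of Draard: 6.860×10^15 kg.
Fraction required = 4.150×10^14 / 6.860×10^15 = 0.0605 → 6.05 %.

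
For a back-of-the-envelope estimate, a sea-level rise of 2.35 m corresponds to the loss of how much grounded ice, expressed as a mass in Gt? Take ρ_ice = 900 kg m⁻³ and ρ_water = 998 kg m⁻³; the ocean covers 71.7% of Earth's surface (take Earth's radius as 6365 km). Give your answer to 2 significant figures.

Required water volume = Δh × A = 2.35 m × 3.65×10^14 m² = 8.578×10^14 m³.
ρ_w = 998 kg m⁻³, so the mass of water = 8.578×10^14 m³ × 998 kg m⁻³ = 8.561×10^17 kg = 8.6×10^5 Gt (and the same mass of ice, by conservation).

≈ 8.6×10^5 Gt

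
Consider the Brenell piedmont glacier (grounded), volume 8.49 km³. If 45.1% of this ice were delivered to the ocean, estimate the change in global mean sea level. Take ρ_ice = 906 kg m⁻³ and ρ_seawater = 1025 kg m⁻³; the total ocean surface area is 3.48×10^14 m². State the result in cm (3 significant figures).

Brenell: 0.451 × 8.49 km³ × (906/1025) = 3.384 km³ of water.
Spread over 3.48×10^14 m² of ocean, Δh = 3.384×10^9 / 3.48×10^14 = 9.73×10^-6 m = 9.73×10^-4 cm.

≈ 9.73×10^-4 cm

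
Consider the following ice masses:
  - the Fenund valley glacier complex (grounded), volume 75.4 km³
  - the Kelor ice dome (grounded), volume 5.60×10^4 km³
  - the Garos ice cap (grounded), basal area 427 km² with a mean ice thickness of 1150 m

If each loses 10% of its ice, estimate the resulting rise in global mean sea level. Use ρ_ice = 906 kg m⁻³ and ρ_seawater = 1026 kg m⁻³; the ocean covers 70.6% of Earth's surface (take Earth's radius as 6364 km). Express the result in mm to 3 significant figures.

Fenund: 0.1 × 75.4 km³ × (906/1026) = 6.658 km³ of water.
Kelor: 0.1 × 5.60×10^4 km³ × (906/1026) = 4945 km³ of water.
Garos: ice volume = 427 km² × 1150 m = 491.1 km³; 0.1 × 491.1 × (906/1026) = 43.36 km³ of water.
Total added water ≈ 4.995×10^12 m³ over 3.59×10^14 m² → Δh = 0.0139 m = 13.9 mm.

≈ 13.9 mm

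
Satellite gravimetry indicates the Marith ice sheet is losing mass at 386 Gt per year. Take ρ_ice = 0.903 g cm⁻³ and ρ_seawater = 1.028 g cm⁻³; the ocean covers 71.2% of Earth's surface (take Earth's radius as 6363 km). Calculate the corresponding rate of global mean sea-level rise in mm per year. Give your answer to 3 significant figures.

ρ_w = 1.028 g cm⁻³ = 1028 kg m⁻³. Annual water volume added = 386 Gt / ρ_w = 3.860×10^14 kg / 1028 kg m⁻³ = 3.755×10^11 m³.
Δh per year = 3.755×10^11 / 3.62×10^14 = 1.04×10^-3 m = 1.04 mm.

≈ 1.04 mm/yr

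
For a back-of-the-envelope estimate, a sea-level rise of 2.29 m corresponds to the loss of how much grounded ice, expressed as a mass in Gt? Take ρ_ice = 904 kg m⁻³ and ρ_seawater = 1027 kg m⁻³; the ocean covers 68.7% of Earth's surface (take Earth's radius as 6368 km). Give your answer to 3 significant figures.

≈ 8.23×10^5 Gt

Required water volume = Δh × A = 2.29 m × 3.50×10^14 m² = 8.017×10^14 m³.
ρ_w = 1027 kg m⁻³, so the mass of water = 8.017×10^14 m³ × 1027 kg m⁻³ = 8.233×10^17 kg = 8.23×10^5 Gt (and the same mass of ice, by conservation).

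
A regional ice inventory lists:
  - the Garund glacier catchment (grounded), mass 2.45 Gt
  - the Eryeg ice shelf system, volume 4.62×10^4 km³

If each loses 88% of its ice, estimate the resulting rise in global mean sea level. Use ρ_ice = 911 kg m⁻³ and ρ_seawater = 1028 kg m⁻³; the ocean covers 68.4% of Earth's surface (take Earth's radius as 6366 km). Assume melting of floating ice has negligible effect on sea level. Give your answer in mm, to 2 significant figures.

≈ 6.0×10^-3 mm

Garund: 0.88 × 2.45 Gt = 2.156×10^12 kg; dividing by ρ_w = 1028 kg m⁻³ gives 2.097×10^9 m³ of water.
The Eryeg ice shelf system is floating and already displaces its own weight of water, so its melt adds essentially nothing to sea level.
Total added water ≈ 2.097×10^9 m³ over 3.48×10^14 m² → Δh = 6.02×10^-6 m = 6.0×10^-3 mm.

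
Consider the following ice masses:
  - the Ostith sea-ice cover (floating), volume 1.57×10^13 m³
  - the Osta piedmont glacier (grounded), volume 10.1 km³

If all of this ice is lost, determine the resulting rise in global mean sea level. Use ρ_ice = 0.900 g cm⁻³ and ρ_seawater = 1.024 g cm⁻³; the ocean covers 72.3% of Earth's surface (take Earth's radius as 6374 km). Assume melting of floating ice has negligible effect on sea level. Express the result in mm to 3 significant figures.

The Ostith sea-ice cover is floating and already displaces its own weight of water, so its melt adds essentially nothing to sea level.
Osta: 10.1 km³ × (900/1024) = 8.877 km³ of water.
Total added water ≈ 8.877×10^9 m³ over 3.69×10^14 m² → Δh = 2.40×10^-5 m = 0.0240 mm.

≈ 0.0240 mm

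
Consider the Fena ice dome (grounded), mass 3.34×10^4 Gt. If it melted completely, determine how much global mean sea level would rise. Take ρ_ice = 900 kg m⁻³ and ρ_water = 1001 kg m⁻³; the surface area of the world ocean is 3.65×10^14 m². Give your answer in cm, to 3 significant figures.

Fena: 3.34×10^4 Gt = 3.340×10^16 kg; dividing by ρ_w = 1001 kg m⁻³ gives 3.337×10^13 m³ of water.
Spread over 3.65×10^14 m² of ocean, Δh = 3.337×10^13 / 3.65×10^14 = 0.0914 m = 9.14 cm.

≈ 9.14 cm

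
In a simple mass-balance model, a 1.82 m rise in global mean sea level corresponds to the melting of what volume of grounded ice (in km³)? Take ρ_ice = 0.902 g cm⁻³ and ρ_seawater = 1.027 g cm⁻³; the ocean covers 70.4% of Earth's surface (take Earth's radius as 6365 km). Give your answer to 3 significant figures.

≈ 7.43×10^5 km³

Required water volume = Δh × A = 1.82 m × 3.58×10^14 m² = 6.523×10^14 m³ = 6.523×10^5 km³.
Ice volume = water volume × ρ_w/ρ_ice = 6.523×10^5 × 1027/902 = 7.43×10^5 km³.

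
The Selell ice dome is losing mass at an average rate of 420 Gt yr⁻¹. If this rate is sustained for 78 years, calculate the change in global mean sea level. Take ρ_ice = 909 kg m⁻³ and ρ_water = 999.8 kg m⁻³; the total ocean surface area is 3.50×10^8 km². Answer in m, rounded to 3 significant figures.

Total mass lost = 420 Gt/yr × 78 yr = 3.276×10^4 Gt = 3.276×10^16 kg.
ρ_w = 999.8 kg m⁻³, so water volume = 3.276×10^16 / 999.8 = 3.277×10^13 m³.
Δh = 3.277×10^13 / 3.50×10^14 = 0.0936 m.

≈ 0.0936 m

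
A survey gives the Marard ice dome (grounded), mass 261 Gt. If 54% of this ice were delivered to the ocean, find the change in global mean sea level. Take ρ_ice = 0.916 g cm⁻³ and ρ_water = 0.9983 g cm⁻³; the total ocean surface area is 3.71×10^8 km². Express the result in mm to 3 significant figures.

Marard: 0.54 × 261 Gt = 1.409×10^14 kg; dividing by ρ_w = 0.9983 g cm⁻³ = 998.3 kg m⁻³ gives 1.412×10^11 m³ of water.
Spread over 3.71×10^14 m² of ocean, Δh = 1.412×10^11 / 3.71×10^14 = 3.81×10^-4 m = 0.381 mm.

≈ 0.381 mm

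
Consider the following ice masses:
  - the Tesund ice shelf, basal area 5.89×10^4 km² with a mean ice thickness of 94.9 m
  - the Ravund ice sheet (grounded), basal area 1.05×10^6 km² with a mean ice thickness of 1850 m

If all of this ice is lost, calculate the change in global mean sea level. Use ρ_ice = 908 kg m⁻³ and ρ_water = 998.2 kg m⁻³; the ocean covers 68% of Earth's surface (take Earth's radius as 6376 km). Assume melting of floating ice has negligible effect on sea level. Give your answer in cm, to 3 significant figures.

The Tesund ice shelf is floating and already displaces its own weight of water, so its melt adds essentially nothing to sea level.
Ravund: ice volume = 1.05×10^6 km² × 1850 m = 1.942×10^6 km³; 1.942×10^6 × (908/998.2) = 1.767×10^6 km³ of water.
Total added water ≈ 1.767×10^15 m³ over 3.47×10^14 m² → Δh = 5.09 m = 509 cm.

≈ 509 cm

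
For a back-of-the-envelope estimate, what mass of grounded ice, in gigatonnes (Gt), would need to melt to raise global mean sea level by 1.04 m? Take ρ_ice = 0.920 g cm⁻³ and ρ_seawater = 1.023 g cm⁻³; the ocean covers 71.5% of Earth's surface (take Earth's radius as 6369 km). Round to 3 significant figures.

≈ 3.88×10^5 Gt

Required water volume = Δh × A = 1.04 m × 3.64×10^14 m² = 3.790×10^14 m³.
ρ_w = 1.023 g cm⁻³ = 1023 kg m⁻³, so the mass of water = 3.790×10^14 m³ × 1023 kg m⁻³ = 3.878×10^17 kg = 3.88×10^5 Gt (and the same mass of ice, by conservation).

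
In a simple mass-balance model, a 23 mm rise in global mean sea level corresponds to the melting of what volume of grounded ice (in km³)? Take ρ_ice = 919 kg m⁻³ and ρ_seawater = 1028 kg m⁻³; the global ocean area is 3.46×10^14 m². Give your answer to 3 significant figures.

≈ 8900 km³

Required water volume = Δh × A = 0.023 m × 3.46×10^14 m² = 7.958×10^12 m³ = 7958 km³.
Ice volume = water volume × ρ_w/ρ_ice = 7958 × 1028/919 = 8900 km³.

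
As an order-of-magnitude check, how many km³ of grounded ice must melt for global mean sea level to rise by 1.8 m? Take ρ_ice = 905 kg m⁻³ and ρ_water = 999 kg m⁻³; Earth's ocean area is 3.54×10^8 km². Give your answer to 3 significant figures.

Required water volume = Δh × A = 1.8 m × 3.54×10^14 m² = 6.372×10^14 m³ = 6.372×10^5 km³.
Ice volume = water volume × ρ_w/ρ_ice = 6.372×10^5 × 999/905 = 7.03×10^5 km³.

≈ 7.03×10^5 km³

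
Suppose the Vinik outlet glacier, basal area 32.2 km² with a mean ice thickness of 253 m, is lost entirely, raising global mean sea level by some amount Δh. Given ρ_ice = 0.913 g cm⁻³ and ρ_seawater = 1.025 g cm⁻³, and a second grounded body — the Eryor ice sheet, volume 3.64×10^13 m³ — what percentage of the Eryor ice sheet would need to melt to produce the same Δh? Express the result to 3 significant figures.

≈ 0.0224 %

Equal sea-level rise means equal mass of meltwater, i.e. equal mass of ice lost.
Ice mass of Vinik: 7.438×10^12 kg; ice mass of Eryor: 3.323×10^16 kg.
Fraction required = 7.438×10^12 / 3.323×10^16 = 2.24×10^-4 → 0.0224 %.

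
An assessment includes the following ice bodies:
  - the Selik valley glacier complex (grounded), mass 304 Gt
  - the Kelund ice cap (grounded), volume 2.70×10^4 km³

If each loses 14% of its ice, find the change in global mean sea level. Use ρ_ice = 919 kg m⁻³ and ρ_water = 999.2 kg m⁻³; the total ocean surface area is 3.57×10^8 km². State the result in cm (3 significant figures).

Selik: 0.14 × 304 Gt = 4.256×10^13 kg; dividing by ρ_w = 999.2 kg m⁻³ gives 4.259×10^10 m³ of water.
Kelund: 0.14 × 2.70×10^4 km³ × (919/999.2) = 3477 km³ of water.
Total added water ≈ 3.519×10^12 m³ over 3.57×10^14 m² → Δh = 9.86×10^-3 m = 0.986 cm.

≈ 0.986 cm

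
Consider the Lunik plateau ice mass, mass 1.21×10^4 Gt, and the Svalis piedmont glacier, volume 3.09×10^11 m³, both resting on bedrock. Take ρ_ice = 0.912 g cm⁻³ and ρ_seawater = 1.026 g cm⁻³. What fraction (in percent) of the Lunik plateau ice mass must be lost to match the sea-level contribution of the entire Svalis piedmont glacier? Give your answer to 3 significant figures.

≈ 2.33 %

Equal sea-level rise means equal mass of meltwater, i.e. equal mass of ice lost.
Ice mass of Svalis: 2.818×10^14 kg; ice mass of Lunik: 1.210×10^16 kg.
Fraction required = 2.818×10^14 / 1.210×10^16 = 0.0233 → 2.33 %.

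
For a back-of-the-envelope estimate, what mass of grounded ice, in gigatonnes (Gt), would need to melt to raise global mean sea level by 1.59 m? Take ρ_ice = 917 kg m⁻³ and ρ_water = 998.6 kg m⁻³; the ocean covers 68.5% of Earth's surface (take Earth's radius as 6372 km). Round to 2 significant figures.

≈ 5.5×10^5 Gt

Required water volume = Δh × A = 1.59 m × 3.50×10^14 m² = 5.557×10^14 m³.
ρ_w = 998.6 kg m⁻³, so the mass of water = 5.557×10^14 m³ × 998.6 kg m⁻³ = 5.549×10^17 kg = 5.5×10^5 Gt (and the same mass of ice, by conservation).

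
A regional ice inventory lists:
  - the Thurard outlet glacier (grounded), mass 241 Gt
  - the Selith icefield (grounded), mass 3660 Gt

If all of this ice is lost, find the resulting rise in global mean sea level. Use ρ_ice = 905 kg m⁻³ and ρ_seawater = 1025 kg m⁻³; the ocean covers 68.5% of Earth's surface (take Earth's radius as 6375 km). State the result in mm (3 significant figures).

≈ 10.9 mm

Thurard: 241 Gt = 2.410×10^14 kg; dividing by ρ_w = 1025 kg m⁻³ gives 2.351×10^11 m³ of water.
Selith: 3660 Gt = 3.660×10^15 kg; dividing by ρ_w = 1025 kg m⁻³ gives 3.571×10^12 m³ of water.
Total added water ≈ 3.806×10^12 m³ over 3.50×10^14 m² → Δh = 0.0109 m = 10.9 mm.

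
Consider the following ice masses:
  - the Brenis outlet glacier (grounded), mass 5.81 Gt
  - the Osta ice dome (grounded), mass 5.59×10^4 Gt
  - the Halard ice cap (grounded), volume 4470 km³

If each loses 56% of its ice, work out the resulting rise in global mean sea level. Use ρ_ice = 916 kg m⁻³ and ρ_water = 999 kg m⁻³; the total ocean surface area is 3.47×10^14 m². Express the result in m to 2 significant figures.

≈ 0.097 m

Brenis: 0.56 × 5.81 Gt = 3.254×10^12 kg; dividing by ρ_w = 999 kg m⁻³ gives 3.257×10^9 m³ of water.
Osta: 0.56 × 5.59×10^4 Gt = 3.130×10^16 kg; dividing by ρ_w = 999 kg m⁻³ gives 3.134×10^13 m³ of water.
Halard: 0.56 × 4470 km³ × (916/999) = 2295 km³ of water.
Total added water ≈ 3.363×10^13 m³ over 3.47×10^14 m² → Δh = 0.0969 m.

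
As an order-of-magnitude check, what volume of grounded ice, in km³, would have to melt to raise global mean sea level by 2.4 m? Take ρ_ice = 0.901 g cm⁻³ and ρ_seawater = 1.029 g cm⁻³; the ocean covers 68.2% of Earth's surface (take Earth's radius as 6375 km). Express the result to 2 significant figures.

Required water volume = Δh × A = 2.4 m × 3.48×10^14 m² = 8.359×10^14 m³ = 8.359×10^5 km³.
Ice volume = water volume × ρ_w/ρ_ice = 8.359×10^5 × 1029/901 = 9.5×10^5 km³.

≈ 9.5×10^5 km³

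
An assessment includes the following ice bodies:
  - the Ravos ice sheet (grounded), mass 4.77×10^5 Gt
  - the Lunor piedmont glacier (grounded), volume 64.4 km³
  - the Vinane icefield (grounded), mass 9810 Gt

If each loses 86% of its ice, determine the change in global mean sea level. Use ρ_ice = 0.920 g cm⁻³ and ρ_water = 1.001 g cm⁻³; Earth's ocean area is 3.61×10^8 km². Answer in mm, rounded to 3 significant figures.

≈ 1160 mm

Ravos: 0.86 × 4.77×10^5 Gt = 4.102×10^17 kg; dividing by ρ_w = 1.001 g cm⁻³ = 1001 kg m⁻³ gives 4.098×10^14 m³ of water.
Lunor: 0.86 × 64.4 km³ × (920/1001) = 50.90 km³ of water.
Vinane: 0.86 × 9810 Gt = 8.437×10^15 kg; dividing by ρ_w = 1001 kg m⁻³ gives 8.428×10^12 m³ of water.
Total added water ≈ 4.183×10^14 m³ over 3.61×10^14 m² → Δh = 1.16 m = 1160 mm.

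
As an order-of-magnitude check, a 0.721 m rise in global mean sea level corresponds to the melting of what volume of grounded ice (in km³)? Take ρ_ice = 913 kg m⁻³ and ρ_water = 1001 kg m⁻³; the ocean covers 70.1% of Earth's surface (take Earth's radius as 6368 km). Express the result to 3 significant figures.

Required water volume = Δh × A = 0.721 m × 3.57×10^14 m² = 2.576×10^14 m³ = 2.576×10^5 km³.
Ice volume = water volume × ρ_w/ρ_ice = 2.576×10^5 × 1001/913 = 2.82×10^5 km³.

≈ 2.82×10^5 km³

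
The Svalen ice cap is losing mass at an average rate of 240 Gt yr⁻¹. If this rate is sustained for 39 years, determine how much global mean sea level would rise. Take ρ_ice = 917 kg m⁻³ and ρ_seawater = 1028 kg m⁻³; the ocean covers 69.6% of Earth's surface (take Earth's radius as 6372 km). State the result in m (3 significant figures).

Total mass lost = 240 Gt/yr × 39 yr = 9360 Gt = 9.360×10^15 kg.
ρ_w = 1028 kg m⁻³, so water volume = 9.360×10^15 / 1028 = 9.105×10^12 m³.
Δh = 9.105×10^12 / 3.55×10^14 = 0.0256 m.

≈ 0.0256 m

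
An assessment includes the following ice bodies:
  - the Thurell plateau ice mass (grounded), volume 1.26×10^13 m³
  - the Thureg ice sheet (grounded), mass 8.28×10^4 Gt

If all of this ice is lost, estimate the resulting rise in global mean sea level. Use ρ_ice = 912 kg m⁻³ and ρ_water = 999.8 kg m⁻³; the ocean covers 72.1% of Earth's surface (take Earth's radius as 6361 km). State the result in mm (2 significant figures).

≈ 260 mm

Thurell: 1.26×10^13 m³ × (912/999.8) = 1.149×10^13 m³ of water.
Thureg: 8.28×10^4 Gt = 8.280×10^16 kg; dividing by ρ_w = 999.8 kg m⁻³ gives 8.282×10^13 m³ of water.
Total added water ≈ 9.431×10^13 m³ over 3.67×10^14 m² → Δh = 0.257 m = 260 mm.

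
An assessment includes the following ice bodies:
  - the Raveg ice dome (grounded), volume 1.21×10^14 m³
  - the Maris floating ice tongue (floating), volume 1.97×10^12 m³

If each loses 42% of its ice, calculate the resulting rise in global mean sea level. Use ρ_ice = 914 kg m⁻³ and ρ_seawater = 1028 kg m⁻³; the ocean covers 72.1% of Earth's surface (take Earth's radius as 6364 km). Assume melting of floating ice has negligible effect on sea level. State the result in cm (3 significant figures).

Raveg: 0.42 × 1.21×10^14 m³ × (914/1028) = 4.518×10^13 m³ of water.
The Maris floating ice tongue is floating and already displaces its own weight of water, so its melt adds essentially nothing to sea level.
Total added water ≈ 4.518×10^13 m³ over 3.67×10^14 m² → Δh = 0.123 m = 12.3 cm.

≈ 12.3 cm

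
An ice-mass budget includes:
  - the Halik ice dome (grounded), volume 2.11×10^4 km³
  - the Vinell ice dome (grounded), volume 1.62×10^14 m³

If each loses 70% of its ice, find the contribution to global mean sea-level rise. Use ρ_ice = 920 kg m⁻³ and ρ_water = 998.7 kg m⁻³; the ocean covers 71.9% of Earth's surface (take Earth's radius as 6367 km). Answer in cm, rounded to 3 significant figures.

≈ 32.2 cm

Halik: 0.7 × 2.11×10^4 km³ × (920/998.7) = 1.361×10^4 km³ of water.
Vinell: 0.7 × 1.62×10^14 m³ × (920/998.7) = 1.045×10^14 m³ of water.
Total added water ≈ 1.181×10^14 m³ over 3.66×10^14 m² → Δh = 0.322 m = 32.2 cm.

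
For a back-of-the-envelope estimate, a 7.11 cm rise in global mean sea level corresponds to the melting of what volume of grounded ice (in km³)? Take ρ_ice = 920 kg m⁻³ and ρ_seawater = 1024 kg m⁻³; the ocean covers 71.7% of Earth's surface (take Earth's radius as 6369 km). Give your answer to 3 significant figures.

Required water volume = Δh × A = 0.0711 m × 3.65×10^14 m² = 2.599×10^13 m³ = 2.599×10^4 km³.
Ice volume = water volume × ρ_w/ρ_ice = 2.599×10^4 × 1024/920 = 2.89×10^4 km³.

≈ 2.89×10^4 km³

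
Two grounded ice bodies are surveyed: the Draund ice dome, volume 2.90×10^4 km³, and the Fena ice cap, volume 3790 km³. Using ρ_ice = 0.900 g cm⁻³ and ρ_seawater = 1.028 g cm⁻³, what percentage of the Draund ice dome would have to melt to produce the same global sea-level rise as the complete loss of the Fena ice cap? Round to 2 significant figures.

Equal sea-level rise means equal mass of meltwater, i.e. equal mass of ice lost.
Ice mass of Fena: 3.411×10^15 kg; ice mass of Draund: 2.610×10^16 kg.
Fraction required = 3.411×10^15 / 2.610×10^16 = 0.131 → 13 %.

≈ 13 %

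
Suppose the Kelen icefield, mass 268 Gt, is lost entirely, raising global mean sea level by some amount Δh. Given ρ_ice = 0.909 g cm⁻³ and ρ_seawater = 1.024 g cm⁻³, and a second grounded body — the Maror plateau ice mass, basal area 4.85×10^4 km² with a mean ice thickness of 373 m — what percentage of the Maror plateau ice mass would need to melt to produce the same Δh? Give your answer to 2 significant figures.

≈ 1.6 %

Equal sea-level rise means equal mass of meltwater, i.e. equal mass of ice lost.
Ice mass of Kelen: 2.680×10^14 kg; ice mass of Maror: 1.644×10^16 kg.
Fraction required = 2.680×10^14 / 1.644×10^16 = 0.0163 → 1.6 %.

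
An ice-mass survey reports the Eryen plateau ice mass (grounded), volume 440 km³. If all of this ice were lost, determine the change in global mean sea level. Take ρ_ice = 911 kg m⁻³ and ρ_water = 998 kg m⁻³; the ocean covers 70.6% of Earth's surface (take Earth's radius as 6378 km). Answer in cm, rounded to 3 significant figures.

≈ 0.111 cm

Eryen: 440 km³ × (911/998) = 401.6 km³ of water.
Spread over 3.61×10^14 m² of ocean, Δh = 4.016×10^11 / 3.61×10^14 = 1.11×10^-3 m = 0.111 cm.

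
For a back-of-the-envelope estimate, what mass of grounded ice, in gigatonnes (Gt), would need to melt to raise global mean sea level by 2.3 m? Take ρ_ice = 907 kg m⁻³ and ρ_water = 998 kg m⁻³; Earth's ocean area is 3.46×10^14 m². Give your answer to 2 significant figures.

≈ 7.9×10^5 Gt

Required water volume = Δh × A = 2.3 m × 3.46×10^14 m² = 7.958×10^14 m³.
ρ_w = 998 kg m⁻³, so the mass of water = 7.958×10^14 m³ × 998 kg m⁻³ = 7.942×10^17 kg = 7.9×10^5 Gt (and the same mass of ice, by conservation).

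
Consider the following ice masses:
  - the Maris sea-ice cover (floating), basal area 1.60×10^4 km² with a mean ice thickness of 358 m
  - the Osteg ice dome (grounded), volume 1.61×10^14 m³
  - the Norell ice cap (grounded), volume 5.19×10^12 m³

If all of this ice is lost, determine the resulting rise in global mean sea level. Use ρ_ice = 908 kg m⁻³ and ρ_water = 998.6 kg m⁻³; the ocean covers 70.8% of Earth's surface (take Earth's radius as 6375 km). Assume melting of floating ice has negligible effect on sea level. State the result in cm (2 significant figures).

The Maris sea-ice cover is floating and already displaces its own weight of water, so its melt adds essentially nothing to sea level.
Osteg: 1.61×10^14 m³ × (908/998.6) = 1.464×10^14 m³ of water.
Norell: 5.19×10^12 m³ × (908/998.6) = 4.719×10^12 m³ of water.
Total added water ≈ 1.511×10^14 m³ over 3.62×10^14 m² → Δh = 0.418 m = 42 cm.

≈ 42 cm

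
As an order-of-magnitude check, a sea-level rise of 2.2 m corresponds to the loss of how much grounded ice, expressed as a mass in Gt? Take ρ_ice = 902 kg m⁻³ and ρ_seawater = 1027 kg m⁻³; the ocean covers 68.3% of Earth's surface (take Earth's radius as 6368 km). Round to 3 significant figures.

≈ 7.86×10^5 Gt

Required water volume = Δh × A = 2.2 m × 3.48×10^14 m² = 7.657×10^14 m³.
ρ_w = 1027 kg m⁻³, so the mass of water = 7.657×10^14 m³ × 1027 kg m⁻³ = 7.864×10^17 kg = 7.86×10^5 Gt (and the same mass of ice, by conservation).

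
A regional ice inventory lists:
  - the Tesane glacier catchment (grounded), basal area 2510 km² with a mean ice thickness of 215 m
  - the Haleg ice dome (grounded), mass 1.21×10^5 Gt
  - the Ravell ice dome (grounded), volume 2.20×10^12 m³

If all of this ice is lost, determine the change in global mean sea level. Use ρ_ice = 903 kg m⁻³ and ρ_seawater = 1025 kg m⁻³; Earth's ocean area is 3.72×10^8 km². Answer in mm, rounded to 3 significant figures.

≈ 324 mm

Tesane: ice volume = 2510 km² × 215 m = 539.6 km³; 539.6 × (903/1025) = 475.4 km³ of water.
Haleg: 1.21×10^5 Gt = 1.210×10^17 kg; dividing by ρ_w = 1025 kg m⁻³ gives 1.180×10^14 m³ of water.
Ravell: 2.20×10^12 m³ × (903/1025) = 1.938×10^12 m³ of water.
Total added water ≈ 1.205×10^14 m³ over 3.72×10^14 m² → Δh = 0.324 m = 324 mm.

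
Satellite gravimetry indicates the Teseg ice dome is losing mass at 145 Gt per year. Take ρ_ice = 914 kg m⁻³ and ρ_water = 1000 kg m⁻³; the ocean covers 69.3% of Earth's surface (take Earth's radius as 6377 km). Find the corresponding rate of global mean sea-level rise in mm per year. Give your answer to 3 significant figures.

ρ_w = 1000 kg m⁻³. Annual water volume added = 145 Gt / ρ_w = 1.450×10^14 kg / 1000 kg m⁻³ = 1.450×10^11 m³.
Δh per year = 1.450×10^11 / 3.54×10^14 = 4.09×10^-4 m = 0.409 mm.

≈ 0.409 mm/yr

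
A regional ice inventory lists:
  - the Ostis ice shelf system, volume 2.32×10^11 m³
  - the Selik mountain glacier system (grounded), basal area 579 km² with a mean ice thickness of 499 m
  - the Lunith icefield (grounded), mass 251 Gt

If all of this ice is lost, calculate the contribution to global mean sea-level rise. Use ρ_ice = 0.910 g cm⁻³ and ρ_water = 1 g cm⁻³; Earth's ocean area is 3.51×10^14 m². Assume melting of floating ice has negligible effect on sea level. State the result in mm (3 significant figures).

≈ 1.46 mm

The Ostis ice shelf system is floating and already displaces its own weight of water, so its melt adds essentially nothing to sea level.
Selik: ice volume = 579 km² × 499 m = 288.9 km³; 288.9 × (910/1000) = 262.9 km³ of water.
Lunith: 251 Gt = 2.510×10^14 kg; dividing by ρ_w = 1 g cm⁻³ = 1000 kg m⁻³ gives 2.510×10^11 m³ of water.
Total added water ≈ 5.139×10^11 m³ over 3.51×10^14 m² → Δh = 1.46×10^-3 m = 1.46 mm.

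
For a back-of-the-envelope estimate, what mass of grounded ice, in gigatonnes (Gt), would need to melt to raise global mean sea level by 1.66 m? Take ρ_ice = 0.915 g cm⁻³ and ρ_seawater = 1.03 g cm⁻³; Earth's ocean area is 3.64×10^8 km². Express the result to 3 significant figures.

≈ 6.22×10^5 Gt

Required water volume = Δh × A = 1.66 m × 3.64×10^14 m² = 6.042×10^14 m³.
ρ_w = 1.03 g cm⁻³ = 1030 kg m⁻³, so the mass of water = 6.042×10^14 m³ × 1030 kg m⁻³ = 6.224×10^17 kg = 6.22×10^5 Gt (and the same mass of ice, by conservation).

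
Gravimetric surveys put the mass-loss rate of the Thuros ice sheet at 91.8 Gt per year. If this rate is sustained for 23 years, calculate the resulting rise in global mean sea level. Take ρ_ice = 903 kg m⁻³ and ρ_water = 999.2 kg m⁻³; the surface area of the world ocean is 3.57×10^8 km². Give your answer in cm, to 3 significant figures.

≈ 0.592 cm

Total mass lost = 91.8 Gt/yr × 23 yr = 2111 Gt = 2.111×10^15 kg.
ρ_w = 999.2 kg m⁻³, so water volume = 2.111×10^15 / 999.2 = 2.113×10^12 m³.
Δh = 2.113×10^12 / 3.57×10^14 = 5.92×10^-3 m = 0.592 cm.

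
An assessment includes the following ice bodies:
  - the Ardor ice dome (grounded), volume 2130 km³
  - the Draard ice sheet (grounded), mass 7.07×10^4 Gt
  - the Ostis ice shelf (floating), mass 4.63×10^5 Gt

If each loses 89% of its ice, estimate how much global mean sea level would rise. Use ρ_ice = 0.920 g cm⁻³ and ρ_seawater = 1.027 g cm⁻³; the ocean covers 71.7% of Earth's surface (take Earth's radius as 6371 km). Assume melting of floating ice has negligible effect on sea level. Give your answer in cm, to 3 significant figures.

Ardor: 0.89 × 2130 km³ × (920/1027) = 1698 km³ of water.
Draard: 0.89 × 7.07×10^4 Gt = 6.292×10^16 kg; dividing by ρ_w = 1.027 g cm⁻³ = 1027 kg m⁻³ gives 6.127×10^13 m³ of water.
The Ostis ice shelf is floating and already displaces its own weight of water, so its melt adds essentially nothing to sea level.
Total added water ≈ 6.297×10^13 m³ over 3.66×10^14 m² → Δh = 0.172 m = 17.2 cm.

≈ 17.2 cm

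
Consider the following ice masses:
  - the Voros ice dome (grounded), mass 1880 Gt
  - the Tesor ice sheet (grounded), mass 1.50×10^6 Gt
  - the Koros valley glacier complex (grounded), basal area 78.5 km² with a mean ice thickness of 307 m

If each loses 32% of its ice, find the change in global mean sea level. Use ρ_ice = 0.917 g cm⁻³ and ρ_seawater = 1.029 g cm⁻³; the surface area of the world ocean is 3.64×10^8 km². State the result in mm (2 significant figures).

≈ 1300 mm

Voros: 0.32 × 1880 Gt = 6.016×10^14 kg; dividing by ρ_w = 1.029 g cm⁻³ = 1029 kg m⁻³ gives 5.846×10^11 m³ of water.
Tesor: 0.32 × 1.50×10^6 Gt = 4.800×10^17 kg; dividing by ρ_w = 1029 kg m⁻³ gives 4.665×10^14 m³ of water.
Koros: ice volume = 78.5 km² × 307 m = 24.10 km³; 0.32 × 24.10 × (917/1029) = 6.872 km³ of water.
Total added water ≈ 4.671×10^14 m³ over 3.64×10^14 m² → Δh = 1.28 m = 1300 mm.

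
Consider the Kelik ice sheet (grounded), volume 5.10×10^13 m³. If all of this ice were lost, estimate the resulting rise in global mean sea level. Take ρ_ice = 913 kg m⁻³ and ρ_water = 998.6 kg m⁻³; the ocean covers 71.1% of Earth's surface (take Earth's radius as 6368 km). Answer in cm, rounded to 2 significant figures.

Kelik: 5.10×10^13 m³ × (913/998.6) = 4.663×10^13 m³ of water.
Spread over 3.62×10^14 m² of ocean, Δh = 4.663×10^13 / 3.62×10^14 = 0.129 m = 13 cm.

≈ 13 cm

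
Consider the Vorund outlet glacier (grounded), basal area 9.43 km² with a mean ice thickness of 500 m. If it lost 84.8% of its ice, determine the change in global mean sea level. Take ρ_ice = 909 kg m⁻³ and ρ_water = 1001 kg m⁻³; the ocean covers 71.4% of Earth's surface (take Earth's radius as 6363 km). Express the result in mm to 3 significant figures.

Vorund: ice volume = 9.43 km² × 500 m = 4.715 km³; 0.848 × 4.715 × (909/1001) = 3.631 km³ of water.
Spread over 3.63×10^14 m² of ocean, Δh = 3.631×10^9 / 3.63×10^14 = 9.99×10^-6 m = 9.99×10^-3 mm.

≈ 9.99×10^-3 mm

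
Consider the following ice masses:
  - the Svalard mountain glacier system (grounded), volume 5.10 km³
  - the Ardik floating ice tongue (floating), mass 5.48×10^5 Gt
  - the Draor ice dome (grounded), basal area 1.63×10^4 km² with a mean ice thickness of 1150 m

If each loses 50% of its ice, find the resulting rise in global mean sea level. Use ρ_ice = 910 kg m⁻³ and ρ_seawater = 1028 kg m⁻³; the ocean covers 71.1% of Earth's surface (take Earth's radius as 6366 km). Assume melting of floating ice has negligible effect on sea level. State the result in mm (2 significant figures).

Svalard: 0.5 × 5.10 km³ × (910/1028) = 2.257 km³ of water.
The Ardik floating ice tongue is floating and already displaces its own weight of water, so its melt adds essentially nothing to sea level.
Draor: ice volume = 1.63×10^4 km² × 1150 m = 1.874×10^4 km³; 0.5 × 1.874×10^4 × (910/1028) = 8297 km³ of water.
Total added water ≈ 8.299×10^12 m³ over 3.62×10^14 m² → Δh = 0.0229 m = 23 mm.

≈ 23 mm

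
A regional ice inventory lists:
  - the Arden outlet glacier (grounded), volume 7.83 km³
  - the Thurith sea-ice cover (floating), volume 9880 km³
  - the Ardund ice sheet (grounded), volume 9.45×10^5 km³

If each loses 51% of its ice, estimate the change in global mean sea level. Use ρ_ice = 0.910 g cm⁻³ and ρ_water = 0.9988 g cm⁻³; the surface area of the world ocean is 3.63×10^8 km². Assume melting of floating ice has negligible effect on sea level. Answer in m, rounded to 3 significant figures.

Arden: 0.51 × 7.83 km³ × (910/998.8) = 3.638 km³ of water.
The Thurith sea-ice cover is floating and already displaces its own weight of water, so its melt adds essentially nothing to sea level.
Ardund: 0.51 × 9.45×10^5 km³ × (910/998.8) = 4.391×10^5 km³ of water.
Total added water ≈ 4.391×10^14 m³ over 3.63×10^14 m² → Δh = 1.21 m.

≈ 1.21 m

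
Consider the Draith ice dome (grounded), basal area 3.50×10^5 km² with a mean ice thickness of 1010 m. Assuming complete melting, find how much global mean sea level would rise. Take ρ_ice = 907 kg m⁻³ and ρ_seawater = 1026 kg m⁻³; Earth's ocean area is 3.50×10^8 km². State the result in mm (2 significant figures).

Draith: ice volume = 3.50×10^5 km² × 1010 m = 3.535×10^5 km³; 3.535×10^5 × (907/1026) = 3.125×10^5 km³ of water.
Spread over 3.50×10^14 m² of ocean, Δh = 3.125×10^14 / 3.50×10^14 = 0.893 m = 890 mm.

≈ 890 mm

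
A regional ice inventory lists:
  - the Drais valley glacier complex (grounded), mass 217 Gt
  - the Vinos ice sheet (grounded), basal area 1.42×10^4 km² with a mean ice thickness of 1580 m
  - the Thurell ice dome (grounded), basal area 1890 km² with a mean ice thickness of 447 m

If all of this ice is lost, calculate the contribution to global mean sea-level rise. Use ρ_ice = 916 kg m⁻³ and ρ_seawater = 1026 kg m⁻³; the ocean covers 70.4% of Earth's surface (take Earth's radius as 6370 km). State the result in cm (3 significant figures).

Drais: 217 Gt = 2.170×10^14 kg; dividing by ρ_w = 1026 kg m⁻³ gives 2.115×10^11 m³ of water.
Vinos: ice volume = 1.42×10^4 km² × 1580 m = 2.244×10^4 km³; 2.244×10^4 × (916/1026) = 2.003×10^4 km³ of water.
Thurell: ice volume = 1890 km² × 447 m = 844.8 km³; 844.8 × (916/1026) = 754.3 km³ of water.
Total added water ≈ 2.100×10^13 m³ over 3.59×10^14 m² → Δh = 0.0585 m = 5.85 cm.

≈ 5.85 cm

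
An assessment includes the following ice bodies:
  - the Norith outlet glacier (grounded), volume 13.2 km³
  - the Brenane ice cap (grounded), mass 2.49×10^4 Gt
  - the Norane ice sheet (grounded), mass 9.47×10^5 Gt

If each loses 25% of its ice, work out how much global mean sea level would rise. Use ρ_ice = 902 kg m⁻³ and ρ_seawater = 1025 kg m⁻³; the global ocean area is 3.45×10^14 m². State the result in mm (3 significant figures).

≈ 687 mm

Norith: 0.25 × 13.2 km³ × (902/1025) = 2.904 km³ of water.
Brenane: 0.25 × 2.49×10^4 Gt = 6.225×10^15 kg; dividing by ρ_w = 1025 kg m⁻³ gives 6.073×10^12 m³ of water.
Norane: 0.25 × 9.47×10^5 Gt = 2.368×10^17 kg; dividing by ρ_w = 1025 kg m⁻³ gives 2.310×10^14 m³ of water.
Total added water ≈ 2.371×10^14 m³ over 3.45×10^14 m² → Δh = 0.687 m = 687 mm.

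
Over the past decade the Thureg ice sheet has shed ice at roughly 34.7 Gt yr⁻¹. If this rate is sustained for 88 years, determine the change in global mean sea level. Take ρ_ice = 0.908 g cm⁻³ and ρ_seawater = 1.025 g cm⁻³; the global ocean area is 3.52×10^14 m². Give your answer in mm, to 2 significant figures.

≈ 8.5 mm

Total mass lost = 34.7 Gt/yr × 88 yr = 3054 Gt = 3.054×10^15 kg.
ρ_w = 1.025 g cm⁻³ = 1025 kg m⁻³, so water volume = 3.054×10^15 / 1025 = 2.979×10^12 m³.
Δh = 2.979×10^12 / 3.52×10^14 = 8.46×10^-3 m = 8.5 mm.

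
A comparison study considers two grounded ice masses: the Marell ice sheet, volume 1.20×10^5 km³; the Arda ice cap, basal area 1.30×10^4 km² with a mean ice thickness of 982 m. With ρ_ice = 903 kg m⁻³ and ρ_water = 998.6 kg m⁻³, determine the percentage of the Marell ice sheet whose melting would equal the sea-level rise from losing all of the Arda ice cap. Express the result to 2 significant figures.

≈ 11 %

Equal sea-level rise means equal mass of meltwater, i.e. equal mass of ice lost.
Ice mass of Arda: 1.153×10^16 kg; ice mass of Marell: 1.084×10^17 kg.
Fraction required = 1.153×10^16 / 1.084×10^17 = 0.106 → 11 %.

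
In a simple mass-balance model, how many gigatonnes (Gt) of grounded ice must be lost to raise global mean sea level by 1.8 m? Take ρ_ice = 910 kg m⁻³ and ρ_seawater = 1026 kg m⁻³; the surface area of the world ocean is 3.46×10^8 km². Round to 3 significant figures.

Required water volume = Δh × A = 1.8 m × 3.46×10^14 m² = 6.228×10^14 m³.
ρ_w = 1026 kg m⁻³, so the mass of water = 6.228×10^14 m³ × 1026 kg m⁻³ = 6.390×10^17 kg = 6.39×10^5 Gt (and the same mass of ice, by conservation).

≈ 6.39×10^5 Gt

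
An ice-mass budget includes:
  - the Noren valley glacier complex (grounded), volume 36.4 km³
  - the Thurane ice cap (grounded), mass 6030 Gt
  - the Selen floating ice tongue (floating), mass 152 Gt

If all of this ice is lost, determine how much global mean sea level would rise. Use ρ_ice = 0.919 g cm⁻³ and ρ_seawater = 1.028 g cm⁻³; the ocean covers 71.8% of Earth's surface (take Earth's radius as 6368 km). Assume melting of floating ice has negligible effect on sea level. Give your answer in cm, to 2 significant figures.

≈ 1.6 cm

Noren: 36.4 km³ × (919/1028) = 32.54 km³ of water.
Thurane: 6030 Gt = 6.030×10^15 kg; dividing by ρ_w = 1.028 g cm⁻³ = 1028 kg m⁻³ gives 5.866×10^12 m³ of water.
The Selen floating ice tongue is floating and already displaces its own weight of water, so its melt adds essentially nothing to sea level.
Total added water ≈ 5.898×10^12 m³ over 3.66×10^14 m² → Δh = 0.0161 m = 1.6 cm.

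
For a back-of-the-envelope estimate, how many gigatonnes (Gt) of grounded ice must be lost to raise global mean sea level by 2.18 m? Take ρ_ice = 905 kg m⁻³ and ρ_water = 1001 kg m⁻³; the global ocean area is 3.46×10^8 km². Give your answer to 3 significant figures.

Required water volume = Δh × A = 2.18 m × 3.46×10^14 m² = 7.543×10^14 m³.
ρ_w = 1001 kg m⁻³, so the mass of water = 7.543×10^14 m³ × 1001 kg m⁻³ = 7.550×10^17 kg = 7.55×10^5 Gt (and the same mass of ice, by conservation).

≈ 7.55×10^5 Gt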